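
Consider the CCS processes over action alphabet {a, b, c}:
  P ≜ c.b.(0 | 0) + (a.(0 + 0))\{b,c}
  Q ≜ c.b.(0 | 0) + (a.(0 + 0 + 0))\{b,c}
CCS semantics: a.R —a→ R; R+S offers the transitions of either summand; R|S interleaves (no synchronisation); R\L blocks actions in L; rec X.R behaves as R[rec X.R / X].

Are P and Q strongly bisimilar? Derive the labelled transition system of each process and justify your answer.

bisimilar

LTS(P): 4 reachable states
  p0 = c.b.(0 | 0) + (a.(0 + 0))\{b,c} → —a→ p1, —c→ p2
  p1 = (0 + 0)\{b,c} → ∅
  p2 = b.(0 | 0) → —b→ p3
  p3 = 0 | 0 → ∅
LTS(Q): 4 reachable states
  q0 = c.b.(0 | 0) + (a.(0 + 0 + 0))\{b,c} → —a→ q1, —c→ q2
  q1 = (0 + 0 + 0)\{b,c} → ∅
  q2 = b.(0 | 0) → —b→ q3
  q3 = 0 | 0 → ∅
Bisimilarity quotient blocks:
  B0 = {p0, q0}
  B1 = {p2, q2}
  B2 = {p1, p3, q1, q3}
p0 ∈ B0, q0 ∈ B0 → same block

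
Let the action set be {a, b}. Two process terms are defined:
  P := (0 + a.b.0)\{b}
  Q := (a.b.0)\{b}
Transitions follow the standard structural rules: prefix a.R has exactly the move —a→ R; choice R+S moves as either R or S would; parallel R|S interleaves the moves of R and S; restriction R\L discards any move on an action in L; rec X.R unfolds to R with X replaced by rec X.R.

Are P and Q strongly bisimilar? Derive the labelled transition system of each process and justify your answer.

Reachable graph of P (2 states):
  s0 = (0 + a.b.0)\{b} has moves --a--▸ s1
  s1 = (b.0)\{b} has moves (no moves)
Reachable graph of Q (2 states):
  t0 = (a.b.0)\{b} has moves --a--▸ t1
  t1 = (b.0)\{b} has moves (no moves)
Coarsest stable partition (strong bisimilarity classes):
  B0 = {s0, t0}
  B1 = {s1, t1}
s0 ∈ B0, t0 ∈ B0 → same block

YES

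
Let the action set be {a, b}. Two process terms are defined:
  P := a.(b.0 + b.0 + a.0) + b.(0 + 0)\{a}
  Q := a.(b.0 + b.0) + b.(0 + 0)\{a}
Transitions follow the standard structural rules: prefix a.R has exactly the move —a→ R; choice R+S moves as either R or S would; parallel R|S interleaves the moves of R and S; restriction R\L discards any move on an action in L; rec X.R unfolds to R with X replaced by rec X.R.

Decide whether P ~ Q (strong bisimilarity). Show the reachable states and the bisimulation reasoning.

P ≁ Q

Reachable graph of P (4 states):
  m0 = a.(b.0 + b.0 + a.0) + b.(0 + 0)\{a} ⊢ -a-> m1, -b-> m2
  m1 = b.0 + b.0 + a.0 ⊢ -a-> m3, -b-> m3
  m2 = (0 + 0)\{a} ⊢ stopped
  m3 = 0 ⊢ stopped
Reachable graph of Q (4 states):
  n0 = a.(b.0 + b.0) + b.(0 + 0)\{a} ⊢ -a-> n1, -b-> n2
  n1 = b.0 + b.0 ⊢ -b-> n3
  n2 = (0 + 0)\{a} ⊢ stopped
  n3 = 0 ⊢ stopped
Partition-refinement fixed point:
  B0 = {m0}
  B1 = {m1}
  B2 = {m2, m3, n2, n3}
  B3 = {n0}
  B4 = {n1}
m0 ∈ B0, n0 ∈ B3 → different blocks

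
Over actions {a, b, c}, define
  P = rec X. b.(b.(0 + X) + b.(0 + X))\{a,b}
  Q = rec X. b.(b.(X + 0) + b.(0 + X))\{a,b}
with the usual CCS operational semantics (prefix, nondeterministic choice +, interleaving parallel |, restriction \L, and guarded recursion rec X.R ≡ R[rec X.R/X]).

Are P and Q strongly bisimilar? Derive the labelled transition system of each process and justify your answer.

YES

LTS(P): 2 reachable states
  s0 = rec X. b.(b.(0 + X) + b.(0 + X))\{a,b} has moves -b-> s1
  s1 = (b.(0 + (rec X. b.(b.(0 + X) + b.(0 + X))\{a,b})) + b.(0 + (rec X. b.(b.(0 + X) + b.(0 + X))\{a,b})))\{a,b} has moves (no moves)
LTS(Q): 2 reachable states
  t0 = rec X. b.(b.(X + 0) + b.(0 + X))\{a,b} has moves -b-> t1
  t1 = (b.((rec X. b.(b.(X + 0) + b.(0 + X))\{a,b}) + 0) + b.(0 + (rec X. b.(b.(X + 0) + b.(0 + X))\{a,b})))\{a,b} has moves (no moves)
Coarsest stable partition (strong bisimilarity classes):
  B0 = {s0, t0}
  B1 = {s1, t1}
s0 ∈ B0, t0 ∈ B0 → same block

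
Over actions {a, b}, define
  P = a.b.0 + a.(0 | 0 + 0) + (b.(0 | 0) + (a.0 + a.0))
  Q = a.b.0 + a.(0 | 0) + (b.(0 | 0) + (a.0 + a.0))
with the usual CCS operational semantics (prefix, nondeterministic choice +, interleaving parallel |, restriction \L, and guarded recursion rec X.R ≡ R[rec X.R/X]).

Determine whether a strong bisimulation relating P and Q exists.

LTS(P): 5 reachable states
  m0 = a.b.0 + a.(0 | 0 + 0) + (b.(0 | 0) + (a.0 + a.0)) :: --a--▸ m1, --a--▸ m2, --a--▸ m3, --b--▸ m4
  m1 = 0 :: deadlocked
  m2 = 0 | 0 + 0 :: deadlocked
  m3 = b.0 :: --b--▸ m1
  m4 = 0 | 0 :: deadlocked
LTS(Q): 4 reachable states
  n0 = a.b.0 + a.(0 | 0) + (b.(0 | 0) + (a.0 + a.0)) :: --a--▸ n1, --a--▸ n2, --a--▸ n3, --b--▸ n2
  n1 = 0 :: deadlocked
  n2 = 0 | 0 :: deadlocked
  n3 = b.0 :: --b--▸ n1
Coarsest stable partition (strong bisimilarity classes):
  B0 = {m0, n0}
  B1 = {m3, n3}
  B2 = {m1, m2, m4, n1, n2}
m0 ∈ B0, n0 ∈ B0 → same block

bisimilar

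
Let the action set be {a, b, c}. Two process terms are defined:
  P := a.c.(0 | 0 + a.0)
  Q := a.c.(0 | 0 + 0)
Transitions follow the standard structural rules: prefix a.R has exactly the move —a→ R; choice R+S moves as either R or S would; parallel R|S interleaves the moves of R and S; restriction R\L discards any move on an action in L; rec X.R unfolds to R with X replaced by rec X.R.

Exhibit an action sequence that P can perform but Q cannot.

Reachable graph of P (4 states):
  m0 = a.c.(0 | 0 + a.0) :: -a-> m1
  m1 = c.(0 | 0 + a.0) :: -c-> m2
  m2 = 0 | 0 + a.0 :: -a-> m3
  m3 = 0 :: stopped
Reachable graph of Q (3 states):
  n0 = a.c.(0 | 0 + 0) :: -a-> n1
  n1 = c.(0 | 0 + 0) :: -c-> n2
  n2 = 0 | 0 + 0 :: stopped
Executing aca from P (initial set {m0}):
  after a @ step 1: {m1}
  after c @ step 2: {m2}
  after a @ step 3: {m3}
  P completes σ.
Executing aca from Q (initial set {n0}):
  after a @ step 1: {n1}
  after c @ step 2: {n2}
  after a @ step 3: ∅  — Q cannot continue

aca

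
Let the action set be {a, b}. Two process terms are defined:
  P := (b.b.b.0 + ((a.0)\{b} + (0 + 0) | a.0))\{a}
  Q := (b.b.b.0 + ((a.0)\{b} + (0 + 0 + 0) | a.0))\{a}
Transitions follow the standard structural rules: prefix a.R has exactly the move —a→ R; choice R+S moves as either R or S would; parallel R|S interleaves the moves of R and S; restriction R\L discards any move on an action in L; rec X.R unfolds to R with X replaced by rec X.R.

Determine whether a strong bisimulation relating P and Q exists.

YES

Reachable graph of P (4 states):
  s0 = (b.b.b.0 + ((a.0)\{b} + (0 + 0) | a.0))\{a} → ··b··> s1
  s1 = (b.b.0)\{a} → ··b··> s2
  s2 = (b.0)\{a} → ··b··> s3
  s3 = 0\{a} → stopped
Reachable graph of Q (4 states):
  t0 = (b.b.b.0 + ((a.0)\{b} + (0 + 0 + 0) | a.0))\{a} → ··b··> t1
  t1 = (b.b.0)\{a} → ··b··> t2
  t2 = (b.0)\{a} → ··b··> t3
  t3 = 0\{a} → stopped
Coarsest stable partition (strong bisimilarity classes):
  B0 = {s0, t0}
  B1 = {s1, t1}
  B2 = {s2, t2}
  B3 = {s3, t3}
s0 ∈ B0, t0 ∈ B0 → same block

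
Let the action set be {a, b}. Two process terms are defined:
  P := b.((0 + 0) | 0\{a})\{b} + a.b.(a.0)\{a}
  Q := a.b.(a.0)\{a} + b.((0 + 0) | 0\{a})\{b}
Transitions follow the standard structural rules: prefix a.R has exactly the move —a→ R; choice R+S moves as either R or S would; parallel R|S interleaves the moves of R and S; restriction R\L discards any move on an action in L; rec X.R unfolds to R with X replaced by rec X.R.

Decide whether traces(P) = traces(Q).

traces(P) = traces(Q)

Reachable graph of P (4 states):
  m0 = b.((0 + 0) | 0\{a})\{b} + a.b.(a.0)\{a} ⊢ ··a··> m1, ··b··> m2
  m1 = b.(a.0)\{a} ⊢ ··b··> m3
  m2 = ((0 + 0) | 0\{a})\{b} ⊢ ·
  m3 = (a.0)\{a} ⊢ ·
Reachable graph of Q (4 states):
  n0 = a.b.(a.0)\{a} + b.((0 + 0) | 0\{a})\{b} ⊢ ··a··> n1, ··b··> n2
  n1 = b.(a.0)\{a} ⊢ ··b··> n3
  n2 = ((0 + 0) | 0\{a})\{b} ⊢ ·
  n3 = (a.0)\{a} ⊢ ·
Partition-refinement fixed point:
  B0 = {m0, n0}
  B1 = {m2, m3, n2, n3}
  B2 = {m1, n1}
m0 ∈ B0, n0 ∈ B0 → same block
Bisimilar ⇒ trace-equivalent.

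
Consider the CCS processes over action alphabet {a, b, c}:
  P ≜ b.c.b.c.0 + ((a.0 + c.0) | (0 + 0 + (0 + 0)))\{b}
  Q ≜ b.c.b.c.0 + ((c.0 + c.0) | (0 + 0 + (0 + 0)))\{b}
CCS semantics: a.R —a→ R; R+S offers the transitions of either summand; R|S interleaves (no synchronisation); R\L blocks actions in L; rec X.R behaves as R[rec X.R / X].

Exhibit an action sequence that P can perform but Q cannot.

Reachable graph of P (6 states):
  m0 = b.c.b.c.0 + ((a.0 + c.0) | (0 + 0 + (0 + 0)))\{b} :: -a-> m1, -b-> m2, -c-> m1
  m1 = (0 | (0 + 0 + (0 + 0)))\{b} :: deadlocked
  m2 = c.b.c.0 :: -c-> m3
  m3 = b.c.0 :: -b-> m4
  m4 = c.0 :: -c-> m5
  m5 = 0 :: deadlocked
Reachable graph of Q (6 states):
  n0 = b.c.b.c.0 + ((c.0 + c.0) | (0 + 0 + (0 + 0)))\{b} :: -b-> n1, -c-> n2
  n1 = c.b.c.0 :: -c-> n3
  n2 = (0 | (0 + 0 + (0 + 0)))\{b} :: deadlocked
  n3 = b.c.0 :: -b-> n4
  n4 = c.0 :: -c-> n5
  n5 = 0 :: deadlocked
Trace ⟨a⟩ through P, begin at {m0}:
  after a @ step 1: {m1}
  P completes σ.
Trace ⟨a⟩ through Q, begin at {n0}:
  after a @ step 1: no successor for Q

a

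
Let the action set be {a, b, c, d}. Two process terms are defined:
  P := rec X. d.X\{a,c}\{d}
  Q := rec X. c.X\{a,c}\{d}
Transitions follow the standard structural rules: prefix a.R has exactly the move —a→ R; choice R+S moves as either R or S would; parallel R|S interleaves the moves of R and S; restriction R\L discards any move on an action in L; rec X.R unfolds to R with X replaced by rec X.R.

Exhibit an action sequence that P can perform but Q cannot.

P's transition system — 2 states:
  p0 = rec X. d.X\{a,c}\{d} :: --d--▸ p1
  p1 = (rec X. d.X\{a,c}\{d})\{a,c}\{d} :: ·
Q's transition system — 2 states:
  q0 = rec X. c.X\{a,c}\{d} :: --c--▸ q1
  q1 = (rec X. c.X\{a,c}\{d})\{a,c}\{d} :: ·
Run σ = ⟨d⟩ on P: start {p0}
  [1] d ⇒ {p1}
  P completes σ.
Run σ = ⟨d⟩ on Q: start {q0}
  [1] d ⇒ ∅  — Q cannot continue

d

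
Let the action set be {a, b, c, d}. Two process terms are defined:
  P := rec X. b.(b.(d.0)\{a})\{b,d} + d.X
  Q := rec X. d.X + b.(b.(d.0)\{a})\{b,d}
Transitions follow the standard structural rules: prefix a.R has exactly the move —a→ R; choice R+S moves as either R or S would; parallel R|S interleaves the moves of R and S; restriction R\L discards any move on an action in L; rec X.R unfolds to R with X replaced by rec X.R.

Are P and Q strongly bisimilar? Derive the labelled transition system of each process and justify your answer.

P ~ Q

Reachable graph of P (2 states):
  s0 = rec X. b.(b.(d.0)\{a})\{b,d} + d.X :: -b-> s1, -d-> s0
  s1 = (b.(d.0)\{a})\{b,d} :: (no moves)
Reachable graph of Q (2 states):
  t0 = rec X. d.X + b.(b.(d.0)\{a})\{b,d} :: -b-> t1, -d-> t0
  t1 = (b.(d.0)\{a})\{b,d} :: (no moves)
Partition-refinement fixed point:
  B0 = {s0, t0}
  B1 = {s1, t1}
s0 ∈ B0, t0 ∈ B0 → same block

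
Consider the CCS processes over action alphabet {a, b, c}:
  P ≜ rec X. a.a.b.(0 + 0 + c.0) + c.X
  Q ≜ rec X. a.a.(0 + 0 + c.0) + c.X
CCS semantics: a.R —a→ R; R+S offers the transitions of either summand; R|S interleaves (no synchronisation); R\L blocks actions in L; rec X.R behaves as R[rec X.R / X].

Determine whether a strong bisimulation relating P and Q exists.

NO

Reachable graph of P (5 states):
  p0 = rec X. a.a.b.(0 + 0 + c.0) + c.X → --a--▸ p1, --c--▸ p0
  p1 = a.b.(0 + 0 + c.0) → --a--▸ p2
  p2 = b.(0 + 0 + c.0) → --b--▸ p3
  p3 = 0 + 0 + c.0 → --c--▸ p4
  p4 = 0 → deadlocked
Reachable graph of Q (4 states):
  q0 = rec X. a.a.(0 + 0 + c.0) + c.X → --a--▸ q1, --c--▸ q0
  q1 = a.(0 + 0 + c.0) → --a--▸ q2
  q2 = 0 + 0 + c.0 → --c--▸ q3
  q3 = 0 → deadlocked
Coarsest stable partition (strong bisimilarity classes):
  B0 = {p0}
  B1 = {p1}
  B2 = {p2}
  B3 = {p3, q2}
  B4 = {p4, q3}
  B5 = {q0}
  B6 = {q1}
p0 ∈ B0, q0 ∈ B5 → different blocks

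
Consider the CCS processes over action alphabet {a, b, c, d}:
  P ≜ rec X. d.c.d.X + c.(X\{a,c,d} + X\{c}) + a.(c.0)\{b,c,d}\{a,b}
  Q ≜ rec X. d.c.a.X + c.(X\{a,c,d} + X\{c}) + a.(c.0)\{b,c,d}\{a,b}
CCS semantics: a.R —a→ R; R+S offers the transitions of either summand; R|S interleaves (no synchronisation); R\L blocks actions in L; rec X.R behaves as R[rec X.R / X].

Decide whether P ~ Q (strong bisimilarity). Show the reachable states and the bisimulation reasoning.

not bisimilar

P's transition system — 7 states:
  m0 = rec X. d.c.d.X + c.(X\{a,c,d} + X\{c}) + a.(c.0)\{b,c,d}\{a,b} :: -a-> m1, -c-> m2, -d-> m3
  m1 = (c.0)\{b,c,d}\{a,b} :: stopped
  m2 = (rec X. d.c.d.X + c.(X\{a,c,d} + X\{c}) + a.(c.0)\{b,c,d}\{a,b})\{a,c,d} + (rec X. d.c.d.X + c.(X\{a,c,d} + X\{c}) + a.(c.0)\{b,c,d}\{a,b})\{c} :: -a-> m4, -d-> m5
  m3 = c.d.(rec X. d.c.d.X + c.(X\{a,c,d} + X\{c}) + a.(c.0)\{b,c,d}\{a,b}) :: -c-> m6
  m4 = (c.0)\{b,c,d}\{a,b}\{c} :: stopped
  m5 = (c.d.(rec X. d.c.d.X + c.(X\{a,c,d} + X\{c}) + a.(c.0)\{b,c,d}\{a,b}))\{c} :: stopped
  m6 = d.(rec X. d.c.d.X + c.(X\{a,c,d} + X\{c}) + a.(c.0)\{b,c,d}\{a,b}) :: -d-> m0
Q's transition system — 7 states:
  n0 = rec X. d.c.a.X + c.(X\{a,c,d} + X\{c}) + a.(c.0)\{b,c,d}\{a,b} :: -a-> n1, -c-> n2, -d-> n3
  n1 = (c.0)\{b,c,d}\{a,b} :: stopped
  n2 = (rec X. d.c.a.X + c.(X\{a,c,d} + X\{c}) + a.(c.0)\{b,c,d}\{a,b})\{a,c,d} + (rec X. d.c.a.X + c.(X\{a,c,d} + X\{c}) + a.(c.0)\{b,c,d}\{a,b})\{c} :: -a-> n4, -d-> n5
  n3 = c.a.(rec X. d.c.a.X + c.(X\{a,c,d} + X\{c}) + a.(c.0)\{b,c,d}\{a,b}) :: -c-> n6
  n4 = (c.0)\{b,c,d}\{a,b}\{c} :: stopped
  n5 = (c.a.(rec X. d.c.a.X + c.(X\{a,c,d} + X\{c}) + a.(c.0)\{b,c,d}\{a,b}))\{c} :: stopped
  n6 = a.(rec X. d.c.a.X + c.(X\{a,c,d} + X\{c}) + a.(c.0)\{b,c,d}\{a,b}) :: -a-> n0
Partition-refinement fixed point:
  B0 = {m0}
  B1 = {m1, m4, m5, n1, n4, n5}
  B2 = {m2, n2}
  B3 = {m3}
  B4 = {m6}
  B5 = {n0}
  B6 = {n3}
  B7 = {n6}
m0 ∈ B0, n0 ∈ B5 → different blocks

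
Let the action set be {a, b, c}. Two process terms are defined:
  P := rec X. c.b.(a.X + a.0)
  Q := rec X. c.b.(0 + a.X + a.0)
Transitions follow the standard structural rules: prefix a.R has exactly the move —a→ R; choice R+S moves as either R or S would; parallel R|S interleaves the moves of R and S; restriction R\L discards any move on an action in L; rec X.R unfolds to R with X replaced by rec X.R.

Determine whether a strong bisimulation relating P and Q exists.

bisimilar

P's transition system — 4 states:
  m0 = rec X. c.b.(a.X + a.0) ⊢ --c--▸ m1
  m1 = b.(a.(rec X. c.b.(a.X + a.0)) + a.0) ⊢ --b--▸ m2
  m2 = a.(rec X. c.b.(a.X + a.0)) + a.0 ⊢ --a--▸ m0, --a--▸ m3
  m3 = 0 ⊢ stopped
Q's transition system — 4 states:
  n0 = rec X. c.b.(0 + a.X + a.0) ⊢ --c--▸ n1
  n1 = b.(0 + a.(rec X. c.b.(0 + a.X + a.0)) + a.0) ⊢ --b--▸ n2
  n2 = 0 + a.(rec X. c.b.(0 + a.X + a.0)) + a.0 ⊢ --a--▸ n0, --a--▸ n3
  n3 = 0 ⊢ stopped
Coarsest stable partition (strong bisimilarity classes):
  B0 = {m0, n0}
  B1 = {m1, n1}
  B2 = {m2, n2}
  B3 = {m3, n3}
m0 ∈ B0, n0 ∈ B0 → same block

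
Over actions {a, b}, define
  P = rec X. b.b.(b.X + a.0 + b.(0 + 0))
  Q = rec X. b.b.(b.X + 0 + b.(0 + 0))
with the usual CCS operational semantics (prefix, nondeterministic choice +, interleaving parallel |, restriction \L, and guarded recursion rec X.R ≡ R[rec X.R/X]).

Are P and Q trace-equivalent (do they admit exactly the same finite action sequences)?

Reachable graph of P (5 states):
  p0 = rec X. b.b.(b.X + a.0 + b.(0 + 0)) ⊢ —b→ p1
  p1 = b.(b.(rec X. b.b.(b.X + a.0 + b.(0 + 0))) + a.0 + b.(0 + 0)) ⊢ —b→ p2
  p2 = b.(rec X. b.b.(b.X + a.0 + b.(0 + 0))) + a.0 + b.(0 + 0) ⊢ —a→ p3, —b→ p0, —b→ p4
  p3 = 0 ⊢ ·
  p4 = 0 + 0 ⊢ ·
Reachable graph of Q (4 states):
  q0 = rec X. b.b.(b.X + 0 + b.(0 + 0)) ⊢ —b→ q1
  q1 = b.(b.(rec X. b.b.(b.X + 0 + b.(0 + 0))) + 0 + b.(0 + 0)) ⊢ —b→ q2
  q2 = b.(rec X. b.b.(b.X + 0 + b.(0 + 0))) + 0 + b.(0 + 0) ⊢ —b→ q0, —b→ q3
  q3 = 0 + 0 ⊢ ·
Run σ = ⟨bba⟩ on P: start {p0}
  after b @ step 1: {p1}
  after b @ step 2: {p2}
  after a @ step 3: {p3}
  ✓ P
Run σ = ⟨bba⟩ on Q: start {q0}
  after b @ step 1: {q1}
  after b @ step 2: {q2}
  after a @ step 3: ∅ (Q stuck)

trace-distinct — witness ⟨bba⟩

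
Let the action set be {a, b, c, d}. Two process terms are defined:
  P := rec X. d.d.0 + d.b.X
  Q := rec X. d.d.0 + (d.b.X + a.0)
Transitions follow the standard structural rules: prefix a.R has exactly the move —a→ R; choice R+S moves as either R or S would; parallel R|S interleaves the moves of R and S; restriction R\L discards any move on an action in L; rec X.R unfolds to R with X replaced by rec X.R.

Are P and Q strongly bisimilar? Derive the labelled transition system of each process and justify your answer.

LTS(P): 4 reachable states
  s0 = rec X. d.d.0 + d.b.X | --d--▸ s1, --d--▸ s2
  s1 = b.(rec X. d.d.0 + d.b.X) | --b--▸ s0
  s2 = d.0 | --d--▸ s3
  s3 = 0 | stopped
LTS(Q): 4 reachable states
  t0 = rec X. d.d.0 + (d.b.X + a.0) | --a--▸ t1, --d--▸ t2, --d--▸ t3
  t1 = 0 | stopped
  t2 = b.(rec X. d.d.0 + (d.b.X + a.0)) | --b--▸ t0
  t3 = d.0 | --d--▸ t1
Bisimilarity quotient blocks:
  B0 = {s0}
  B1 = {s2, t3}
  B2 = {s3, t1}
  B3 = {s1}
  B4 = {t0}
  B5 = {t2}
s0 ∈ B0, t0 ∈ B4 → different blocks

not bisimilar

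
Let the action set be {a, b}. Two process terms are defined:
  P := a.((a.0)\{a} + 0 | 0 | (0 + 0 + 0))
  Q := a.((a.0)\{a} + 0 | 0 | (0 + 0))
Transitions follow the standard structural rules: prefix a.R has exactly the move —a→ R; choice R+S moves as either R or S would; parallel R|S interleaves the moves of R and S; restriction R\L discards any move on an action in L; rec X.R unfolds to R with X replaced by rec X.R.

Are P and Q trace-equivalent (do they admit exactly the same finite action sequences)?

Reachable graph of P (2 states):
  s0 = a.((a.0)\{a} + 0 | 0 | (0 + 0 + 0)) → -a-> s1
  s1 = (a.0)\{a} + 0 | 0 | (0 + 0 + 0) → (no moves)
Reachable graph of Q (2 states):
  t0 = a.((a.0)\{a} + 0 | 0 | (0 + 0)) → -a-> t1
  t1 = (a.0)\{a} + 0 | 0 | (0 + 0) → (no moves)
Partition-refinement fixed point:
  B0 = {s0, t0}
  B1 = {s1, t1}
s0 ∈ B0, t0 ∈ B0 → same block
Bisimilar ⇒ trace-equivalent.

trace-equivalent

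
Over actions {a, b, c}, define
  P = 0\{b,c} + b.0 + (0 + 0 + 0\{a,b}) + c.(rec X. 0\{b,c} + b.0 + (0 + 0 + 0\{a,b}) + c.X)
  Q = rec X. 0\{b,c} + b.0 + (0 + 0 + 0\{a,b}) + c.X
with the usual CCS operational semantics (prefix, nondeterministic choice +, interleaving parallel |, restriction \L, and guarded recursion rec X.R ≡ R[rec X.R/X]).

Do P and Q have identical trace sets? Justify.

P's transition system — 3 states:
  m0 = 0\{b,c} + b.0 + (0 + 0 + 0\{a,b}) + c.(rec X. 0\{b,c} + b.0 + (0 + 0 + 0\{a,b}) + c.X) :: --b--▸ m1, --c--▸ m2
  m1 = 0 :: (no moves)
  m2 = rec X. 0\{b,c} + b.0 + (0 + 0 + 0\{a,b}) + c.X :: --b--▸ m1, --c--▸ m2
Q's transition system — 2 states:
  n0 = rec X. 0\{b,c} + b.0 + (0 + 0 + 0\{a,b}) + c.X :: --b--▸ n1, --c--▸ n0
  n1 = 0 :: (no moves)
Bisimilarity quotient blocks:
  B0 = {m0, m2, n0}
  B1 = {m1, n1}
m0 ∈ B0, n0 ∈ B0 → same block
Bisimilar ⇒ trace-equivalent.

trace-equivalent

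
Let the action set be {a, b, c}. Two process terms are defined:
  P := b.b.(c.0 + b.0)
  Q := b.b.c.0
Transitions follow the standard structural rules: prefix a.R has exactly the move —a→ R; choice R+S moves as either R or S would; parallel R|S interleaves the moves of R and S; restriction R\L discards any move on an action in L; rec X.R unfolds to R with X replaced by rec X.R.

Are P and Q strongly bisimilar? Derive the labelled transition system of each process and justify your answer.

not bisimilar

P's transition system — 4 states:
  m0 = b.b.(c.0 + b.0) ⊢ -b-> m1
  m1 = b.(c.0 + b.0) ⊢ -b-> m2
  m2 = c.0 + b.0 ⊢ -b-> m3, -c-> m3
  m3 = 0 ⊢ (no moves)
Q's transition system — 4 states:
  n0 = b.b.c.0 ⊢ -b-> n1
  n1 = b.c.0 ⊢ -b-> n2
  n2 = c.0 ⊢ -c-> n3
  n3 = 0 ⊢ (no moves)
Partition-refinement fixed point:
  B0 = {m0}
  B1 = {m1}
  B2 = {m2}
  B3 = {m3, n3}
  B4 = {n0}
  B5 = {n1}
  B6 = {n2}
m0 ∈ B0, n0 ∈ B4 → different blocks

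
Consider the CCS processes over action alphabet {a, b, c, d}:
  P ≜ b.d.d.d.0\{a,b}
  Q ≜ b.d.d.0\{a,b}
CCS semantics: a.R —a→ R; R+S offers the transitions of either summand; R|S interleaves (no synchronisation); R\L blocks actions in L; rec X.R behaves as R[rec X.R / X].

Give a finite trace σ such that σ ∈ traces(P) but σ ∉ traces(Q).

bddd

P's transition system — 5 states:
  s0 = b.d.d.d.0\{a,b} → =b=> s1
  s1 = d.d.d.0\{a,b} → =d=> s2
  s2 = d.d.0\{a,b} → =d=> s3
  s3 = d.0\{a,b} → =d=> s4
  s4 = 0\{a,b} → (no moves)
Q's transition system — 4 states:
  t0 = b.d.d.0\{a,b} → =b=> t1
  t1 = d.d.0\{a,b} → =d=> t2
  t2 = d.0\{a,b} → =d=> t3
  t3 = 0\{a,b} → (no moves)
Trace ⟨bddd⟩ through P, begin at {s0}:
  step 1 (b): {s1}
  step 2 (d): {s2}
  step 3 (d): {s3}
  step 4 (d): {s4}
  — P admits the full trace.
Trace ⟨bddd⟩ through Q, begin at {t0}:
  step 1 (b): {t1}
  step 2 (d): {t2}
  step 3 (d): {t3}
  step 4 (d): ∅  — Q cannot continue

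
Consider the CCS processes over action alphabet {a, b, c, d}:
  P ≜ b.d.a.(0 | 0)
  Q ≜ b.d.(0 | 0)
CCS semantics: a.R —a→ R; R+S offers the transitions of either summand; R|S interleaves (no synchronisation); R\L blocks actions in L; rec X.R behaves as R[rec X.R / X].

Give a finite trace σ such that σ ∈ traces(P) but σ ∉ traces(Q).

LTS(P): 4 reachable states
  u0 = b.d.a.(0 | 0) | —b→ u1
  u1 = d.a.(0 | 0) | —d→ u2
  u2 = a.(0 | 0) | —a→ u3
  u3 = 0 | 0 | ∅
LTS(Q): 3 reachable states
  v0 = b.d.(0 | 0) | —b→ v1
  v1 = d.(0 | 0) | —d→ v2
  v2 = 0 | 0 | ∅
Trace ⟨bda⟩ through P, begin at {u0}:
  step 1 (b): {u1}
  step 2 (d): {u2}
  step 3 (a): {u3}
  ✓ P
Trace ⟨bda⟩ through Q, begin at {v0}:
  step 1 (b): {v1}
  step 2 (d): {v2}
  step 3 (a): ∅ (Q stuck)

bda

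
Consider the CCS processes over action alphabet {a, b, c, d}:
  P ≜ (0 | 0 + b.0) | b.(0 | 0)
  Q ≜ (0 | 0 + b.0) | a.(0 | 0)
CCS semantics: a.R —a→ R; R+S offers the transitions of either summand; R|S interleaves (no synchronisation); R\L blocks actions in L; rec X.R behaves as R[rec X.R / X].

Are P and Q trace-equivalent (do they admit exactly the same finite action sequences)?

NO — witness ⟨bb⟩

P's transition system — 4 states:
  m0 = (0 | 0 + b.0) | b.(0 | 0) ⊢ ··b··> m1, ··b··> m2
  m1 = (0 | 0 + b.0) | (0 | 0) ⊢ ··b··> m3
  m2 = 0 | b.(0 | 0) ⊢ ··b··> m3
  m3 = 0 | (0 | 0) ⊢ (no moves)
Q's transition system — 4 states:
  n0 = (0 | 0 + b.0) | a.(0 | 0) ⊢ ··a··> n1, ··b··> n2
  n1 = (0 | 0 + b.0) | (0 | 0) ⊢ ··b··> n3
  n2 = 0 | a.(0 | 0) ⊢ ··a··> n3
  n3 = 0 | (0 | 0) ⊢ (no moves)
Trace ⟨bb⟩ through P, begin at {m0}:
  after b @ step 1: {m1, m2}
  after b @ step 2: {m3}
  ✓ P
Trace ⟨bb⟩ through Q, begin at {n0}:
  after b @ step 1: {n2}
  after b @ step 2: no successor for Q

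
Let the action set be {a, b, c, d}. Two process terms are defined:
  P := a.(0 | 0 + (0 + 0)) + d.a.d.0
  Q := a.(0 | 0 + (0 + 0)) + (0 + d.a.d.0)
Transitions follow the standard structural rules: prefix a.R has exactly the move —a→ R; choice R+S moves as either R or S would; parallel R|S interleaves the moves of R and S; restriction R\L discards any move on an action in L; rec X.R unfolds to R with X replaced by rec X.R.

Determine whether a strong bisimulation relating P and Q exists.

P ~ Q

LTS(P): 5 reachable states
  u0 = a.(0 | 0 + (0 + 0)) + d.a.d.0 :: —a→ u1, —d→ u2
  u1 = 0 | 0 + (0 + 0) :: stopped
  u2 = a.d.0 :: —a→ u3
  u3 = d.0 :: —d→ u4
  u4 = 0 :: stopped
LTS(Q): 5 reachable states
  v0 = a.(0 | 0 + (0 + 0)) + (0 + d.a.d.0) :: —a→ v1, —d→ v2
  v1 = 0 | 0 + (0 + 0) :: stopped
  v2 = a.d.0 :: —a→ v3
  v3 = d.0 :: —d→ v4
  v4 = 0 :: stopped
Bisimilarity quotient blocks:
  B0 = {u0, v0}
  B1 = {u2, v2}
  B2 = {u3, v3}
  B3 = {u1, u4, v1, v4}
u0 ∈ B0, v0 ∈ B0 → same block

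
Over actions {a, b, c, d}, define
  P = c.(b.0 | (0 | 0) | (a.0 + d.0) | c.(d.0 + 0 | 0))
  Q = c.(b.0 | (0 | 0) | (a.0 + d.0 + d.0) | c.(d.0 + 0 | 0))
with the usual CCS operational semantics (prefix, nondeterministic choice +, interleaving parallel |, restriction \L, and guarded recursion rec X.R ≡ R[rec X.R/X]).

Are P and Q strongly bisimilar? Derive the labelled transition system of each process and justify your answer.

P's transition system — 13 states:
  u0 = c.(b.0 | (0 | 0) | (a.0 + d.0) | c.(d.0 + 0 | 0)) has moves --c--▸ u1
  u1 = b.0 | (0 | 0) | (a.0 + d.0) | c.(d.0 + 0 | 0) has moves --a--▸ u2, --b--▸ u3, --c--▸ u4, --d--▸ u2
  u2 = b.0 | (0 | 0) | 0 | c.(d.0 + 0 | 0) has moves --b--▸ u5, --c--▸ u6
  u3 = 0 | (0 | 0) | (a.0 + d.0) | c.(d.0 + 0 | 0) has moves --a--▸ u5, --c--▸ u7, --d--▸ u5
  u4 = b.0 | (0 | 0) | (a.0 + d.0) | (d.0 + 0 | 0) has moves --a--▸ u6, --b--▸ u7, --d--▸ u6, --d--▸ u8
  u5 = 0 | (0 | 0) | 0 | c.(d.0 + 0 | 0) has moves --c--▸ u9
  u6 = b.0 | (0 | 0) | 0 | (d.0 + 0 | 0) has moves --b--▸ u9, --d--▸ u10
  u7 = 0 | (0 | 0) | (a.0 + d.0) | (d.0 + 0 | 0) has moves --a--▸ u9, --d--▸ u11, --d--▸ u9
  u8 = b.0 | (0 | 0) | (a.0 + d.0) | 0 has moves --a--▸ u10, --b--▸ u11, --d--▸ u10
  u9 = 0 | (0 | 0) | 0 | (d.0 + 0 | 0) has moves --d--▸ u12
  u10 = b.0 | (0 | 0) | 0 | 0 has moves --b--▸ u12
  u11 = 0 | (0 | 0) | (a.0 + d.0) | 0 has moves --a--▸ u12, --d--▸ u12
  u12 = 0 | (0 | 0) | 0 | 0 has moves (no moves)
Q's transition system — 13 states:
  v0 = c.(b.0 | (0 | 0) | (a.0 + d.0 + d.0) | c.(d.0 + 0 | 0)) has moves --c--▸ v1
  v1 = b.0 | (0 | 0) | (a.0 + d.0 + d.0) | c.(d.0 + 0 | 0) has moves --a--▸ v2, --b--▸ v3, --c--▸ v4, --d--▸ v2
  v2 = b.0 | (0 | 0) | 0 | c.(d.0 + 0 | 0) has moves --b--▸ v5, --c--▸ v6
  v3 = 0 | (0 | 0) | (a.0 + d.0 + d.0) | c.(d.0 + 0 | 0) has moves --a--▸ v5, --c--▸ v7, --d--▸ v5
  v4 = b.0 | (0 | 0) | (a.0 + d.0 + d.0) | (d.0 + 0 | 0) has moves --a--▸ v6, --b--▸ v7, --d--▸ v6, --d--▸ v8
  v5 = 0 | (0 | 0) | 0 | c.(d.0 + 0 | 0) has moves --c--▸ v9
  v6 = b.0 | (0 | 0) | 0 | (d.0 + 0 | 0) has moves --b--▸ v9, --d--▸ v10
  v7 = 0 | (0 | 0) | (a.0 + d.0 + d.0) | (d.0 + 0 | 0) has moves --a--▸ v9, --d--▸ v11, --d--▸ v9
  v8 = b.0 | (0 | 0) | (a.0 + d.0 + d.0) | 0 has moves --a--▸ v10, --b--▸ v11, --d--▸ v10
  v9 = 0 | (0 | 0) | 0 | (d.0 + 0 | 0) has moves --d--▸ v12
  v10 = b.0 | (0 | 0) | 0 | 0 has moves --b--▸ v12
  v11 = 0 | (0 | 0) | (a.0 + d.0 + d.0) | 0 has moves --a--▸ v12, --d--▸ v12
  v12 = 0 | (0 | 0) | 0 | 0 has moves (no moves)
Bisimilarity quotient blocks:
  B0 = {u0, v0}
  B1 = {u1, v1}
  B2 = {u4, v4}
  B3 = {u6, v6}
  B4 = {u9, v9}
  B5 = {u12, v12}
  B6 = {u10, v10}
  B7 = {u7, v7}
  B8 = {u11, v11}
  B9 = {u8, v8}
  B10 = {u2, v2}
  B11 = {u5, v5}
  B12 = {u3, v3}
u0 ∈ B0, v0 ∈ B0 → same block

YES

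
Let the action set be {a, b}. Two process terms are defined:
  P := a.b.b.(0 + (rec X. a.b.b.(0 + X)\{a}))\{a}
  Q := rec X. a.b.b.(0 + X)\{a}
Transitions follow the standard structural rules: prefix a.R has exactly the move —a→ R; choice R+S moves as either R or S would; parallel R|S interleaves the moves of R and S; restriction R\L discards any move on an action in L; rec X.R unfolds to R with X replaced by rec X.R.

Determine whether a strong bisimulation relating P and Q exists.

LTS(P): 4 reachable states
  m0 = a.b.b.(0 + (rec X. a.b.b.(0 + X)\{a}))\{a} :: --a--▸ m1
  m1 = b.b.(0 + (rec X. a.b.b.(0 + X)\{a}))\{a} :: --b--▸ m2
  m2 = b.(0 + (rec X. a.b.b.(0 + X)\{a}))\{a} :: --b--▸ m3
  m3 = (0 + (rec X. a.b.b.(0 + X)\{a}))\{a} :: ∅
LTS(Q): 4 reachable states
  n0 = rec X. a.b.b.(0 + X)\{a} :: --a--▸ n1
  n1 = b.b.(0 + (rec X. a.b.b.(0 + X)\{a}))\{a} :: --b--▸ n2
  n2 = b.(0 + (rec X. a.b.b.(0 + X)\{a}))\{a} :: --b--▸ n3
  n3 = (0 + (rec X. a.b.b.(0 + X)\{a}))\{a} :: ∅
Coarsest stable partition (strong bisimilarity classes):
  B0 = {m0, n0}
  B1 = {m1, n1}
  B2 = {m2, n2}
  B3 = {m3, n3}
m0 ∈ B0, n0 ∈ B0 → same block

P ~ Q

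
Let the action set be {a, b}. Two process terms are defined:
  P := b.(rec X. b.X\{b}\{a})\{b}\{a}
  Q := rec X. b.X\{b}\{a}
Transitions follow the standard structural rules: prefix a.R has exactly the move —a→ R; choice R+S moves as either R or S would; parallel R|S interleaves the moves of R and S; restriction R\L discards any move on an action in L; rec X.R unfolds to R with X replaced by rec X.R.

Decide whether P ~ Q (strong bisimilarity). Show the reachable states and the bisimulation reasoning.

bisimilar

LTS(P): 2 reachable states
  m0 = b.(rec X. b.X\{b}\{a})\{b}\{a} | —b→ m1
  m1 = (rec X. b.X\{b}\{a})\{b}\{a} | deadlocked
LTS(Q): 2 reachable states
  n0 = rec X. b.X\{b}\{a} | —b→ n1
  n1 = (rec X. b.X\{b}\{a})\{b}\{a} | deadlocked
Coarsest stable partition (strong bisimilarity classes):
  B0 = {m0, n0}
  B1 = {m1, n1}
m0 ∈ B0, n0 ∈ B0 → same block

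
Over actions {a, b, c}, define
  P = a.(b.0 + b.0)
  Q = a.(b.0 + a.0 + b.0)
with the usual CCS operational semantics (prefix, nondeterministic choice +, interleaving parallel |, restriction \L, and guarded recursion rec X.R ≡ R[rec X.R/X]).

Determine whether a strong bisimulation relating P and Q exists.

NO

Reachable graph of P (3 states):
  p0 = a.(b.0 + b.0) :: -a-> p1
  p1 = b.0 + b.0 :: -b-> p2
  p2 = 0 :: stopped
Reachable graph of Q (3 states):
  q0 = a.(b.0 + a.0 + b.0) :: -a-> q1
  q1 = b.0 + a.0 + b.0 :: -a-> q2, -b-> q2
  q2 = 0 :: stopped
Coarsest stable partition (strong bisimilarity classes):
  B0 = {p0}
  B1 = {p1}
  B2 = {p2, q2}
  B3 = {q0}
  B4 = {q1}
p0 ∈ B0, q0 ∈ B3 → different blocks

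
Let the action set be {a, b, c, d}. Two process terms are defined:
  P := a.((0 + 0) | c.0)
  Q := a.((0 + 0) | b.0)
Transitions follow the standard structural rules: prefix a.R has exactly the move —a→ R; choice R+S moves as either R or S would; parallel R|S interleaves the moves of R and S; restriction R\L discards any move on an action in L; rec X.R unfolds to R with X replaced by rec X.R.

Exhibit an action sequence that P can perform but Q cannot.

ac

Reachable graph of P (3 states):
  p0 = a.((0 + 0) | c.0) | --a--▸ p1
  p1 = (0 + 0) | c.0 | --c--▸ p2
  p2 = (0 + 0) | 0 | (no moves)
Reachable graph of Q (3 states):
  q0 = a.((0 + 0) | b.0) | --a--▸ q1
  q1 = (0 + 0) | b.0 | --b--▸ q2
  q2 = (0 + 0) | 0 | (no moves)
Executing ac from P (initial set {p0}):
  [1] a ⇒ {p1}
  [2] c ⇒ {p2}
  P completes σ.
Executing ac from Q (initial set {q0}):
  [1] a ⇒ {q1}
  [2] c ⇒ no successor for Q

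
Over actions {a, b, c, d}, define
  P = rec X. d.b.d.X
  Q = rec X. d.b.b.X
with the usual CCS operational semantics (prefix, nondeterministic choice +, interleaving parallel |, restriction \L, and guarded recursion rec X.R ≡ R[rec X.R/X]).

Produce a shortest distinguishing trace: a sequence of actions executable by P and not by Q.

LTS(P): 3 reachable states
  s0 = rec X. d.b.d.X → —d→ s1
  s1 = b.d.(rec X. d.b.d.X) → —b→ s2
  s2 = d.(rec X. d.b.d.X) → —d→ s0
LTS(Q): 3 reachable states
  t0 = rec X. d.b.b.X → —d→ t1
  t1 = b.b.(rec X. d.b.b.X) → —b→ t2
  t2 = b.(rec X. d.b.b.X) → —b→ t0
Executing dbd from P (initial set {s0}):
  [1] d ⇒ {s1}
  [2] b ⇒ {s2}
  [3] d ⇒ {s0}
  ✓ P
Executing dbd from Q (initial set {t0}):
  [1] d ⇒ {t1}
  [2] b ⇒ {t2}
  [3] d ⇒ no successor for Q

dbd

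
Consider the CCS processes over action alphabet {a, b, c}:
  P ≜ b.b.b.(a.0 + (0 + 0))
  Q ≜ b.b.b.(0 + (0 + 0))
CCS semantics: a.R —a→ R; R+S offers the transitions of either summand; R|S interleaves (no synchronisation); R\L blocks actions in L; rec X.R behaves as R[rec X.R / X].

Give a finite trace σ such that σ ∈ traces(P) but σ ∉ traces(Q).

bbba

LTS(P): 5 reachable states
  m0 = b.b.b.(a.0 + (0 + 0)) ⊢ ··b··> m1
  m1 = b.b.(a.0 + (0 + 0)) ⊢ ··b··> m2
  m2 = b.(a.0 + (0 + 0)) ⊢ ··b··> m3
  m3 = a.0 + (0 + 0) ⊢ ··a··> m4
  m4 = 0 ⊢ (no moves)
LTS(Q): 4 reachable states
  n0 = b.b.b.(0 + (0 + 0)) ⊢ ··b··> n1
  n1 = b.b.(0 + (0 + 0)) ⊢ ··b··> n2
  n2 = b.(0 + (0 + 0)) ⊢ ··b··> n3
  n3 = 0 + (0 + 0) ⊢ (no moves)
Trace ⟨bbba⟩ through P, begin at {m0}:
  after b @ step 1: {m1}
  after b @ step 2: {m2}
  after b @ step 3: {m3}
  after a @ step 4: {m4}
  ✓ P
Trace ⟨bbba⟩ through Q, begin at {n0}:
  after b @ step 1: {n1}
  after b @ step 2: {n2}
  after b @ step 3: {n3}
  after a @ step 4: ∅ (Q stuck)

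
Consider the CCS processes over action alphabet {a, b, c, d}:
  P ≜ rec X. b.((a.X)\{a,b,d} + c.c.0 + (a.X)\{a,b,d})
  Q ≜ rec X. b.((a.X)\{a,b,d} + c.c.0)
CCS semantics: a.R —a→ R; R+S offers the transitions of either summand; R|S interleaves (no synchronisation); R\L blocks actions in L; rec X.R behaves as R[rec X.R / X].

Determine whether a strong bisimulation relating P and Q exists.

bisimilar

Reachable graph of P (4 states):
  u0 = rec X. b.((a.X)\{a,b,d} + c.c.0 + (a.X)\{a,b,d}) → --b--▸ u1
  u1 = (a.(rec X. b.((a.X)\{a,b,d} + c.c.0 + (a.X)\{a,b,d})))\{a,b,d} + c.c.0 + (a.(rec X. b.((a.X)\{a,b,d} + c.c.0 + (a.X)\{a,b,d})))\{a,b,d} → --c--▸ u2
  u2 = c.0 → --c--▸ u3
  u3 = 0 → ∅
Reachable graph of Q (4 states):
  v0 = rec X. b.((a.X)\{a,b,d} + c.c.0) → --b--▸ v1
  v1 = (a.(rec X. b.((a.X)\{a,b,d} + c.c.0)))\{a,b,d} + c.c.0 → --c--▸ v2
  v2 = c.0 → --c--▸ v3
  v3 = 0 → ∅
Coarsest stable partition (strong bisimilarity classes):
  B0 = {u0, v0}
  B1 = {u1, v1}
  B2 = {u2, v2}
  B3 = {u3, v3}
u0 ∈ B0, v0 ∈ B0 → same block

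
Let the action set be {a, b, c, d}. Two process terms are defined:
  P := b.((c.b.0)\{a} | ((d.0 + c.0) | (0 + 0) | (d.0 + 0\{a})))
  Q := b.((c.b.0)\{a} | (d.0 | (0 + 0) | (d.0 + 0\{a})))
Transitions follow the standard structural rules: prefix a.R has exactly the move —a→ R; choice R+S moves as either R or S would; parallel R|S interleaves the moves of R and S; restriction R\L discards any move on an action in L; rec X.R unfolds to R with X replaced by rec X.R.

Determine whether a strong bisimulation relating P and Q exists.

Reachable graph of P (13 states):
  s0 = b.((c.b.0)\{a} | ((d.0 + c.0) | (0 + 0) | (d.0 + 0\{a}))) | —b→ s1
  s1 = (c.b.0)\{a} | ((d.0 + c.0) | (0 + 0) | (d.0 + 0\{a})) | —c→ s2, —c→ s3, —d→ s3, —d→ s4
  s2 = (b.0)\{a} | ((d.0 + c.0) | (0 + 0) | (d.0 + 0\{a})) | —b→ s5, —c→ s6, —d→ s6, —d→ s7
  s3 = (c.b.0)\{a} | (0 | (0 + 0) | (d.0 + 0\{a})) | —c→ s6, —d→ s8
  s4 = (c.b.0)\{a} | ((d.0 + c.0) | (0 + 0) | 0) | —c→ s7, —c→ s8, —d→ s8
  s5 = 0\{a} | ((d.0 + c.0) | (0 + 0) | (d.0 + 0\{a})) | —c→ s9, —d→ s10, —d→ s9
  s6 = (b.0)\{a} | (0 | (0 + 0) | (d.0 + 0\{a})) | —b→ s9, —d→ s11
  s7 = (b.0)\{a} | ((d.0 + c.0) | (0 + 0) | 0) | —b→ s10, —c→ s11, —d→ s11
  s8 = (c.b.0)\{a} | (0 | (0 + 0) | 0) | —c→ s11
  s9 = 0\{a} | (0 | (0 + 0) | (d.0 + 0\{a})) | —d→ s12
  s10 = 0\{a} | ((d.0 + c.0) | (0 + 0) | 0) | —c→ s12, —d→ s12
  s11 = (b.0)\{a} | (0 | (0 + 0) | 0) | —b→ s12
  s12 = 0\{a} | (0 | (0 + 0) | 0) | ·
Reachable graph of Q (13 states):
  t0 = b.((c.b.0)\{a} | (d.0 | (0 + 0) | (d.0 + 0\{a}))) | —b→ t1
  t1 = (c.b.0)\{a} | (d.0 | (0 + 0) | (d.0 + 0\{a})) | —c→ t2, —d→ t3, —d→ t4
  t2 = (b.0)\{a} | (d.0 | (0 + 0) | (d.0 + 0\{a})) | —b→ t5, —d→ t6, —d→ t7
  t3 = (c.b.0)\{a} | (0 | (0 + 0) | (d.0 + 0\{a})) | —c→ t6, —d→ t8
  t4 = (c.b.0)\{a} | (d.0 | (0 + 0) | 0) | —c→ t7, —d→ t8
  t5 = 0\{a} | (d.0 | (0 + 0) | (d.0 + 0\{a})) | —d→ t10, —d→ t9
  t6 = (b.0)\{a} | (0 | (0 + 0) | (d.0 + 0\{a})) | —b→ t9, —d→ t11
  t7 = (b.0)\{a} | (d.0 | (0 + 0) | 0) | —b→ t10, —d→ t11
  t8 = (c.b.0)\{a} | (0 | (0 + 0) | 0) | —c→ t11
  t9 = 0\{a} | (0 | (0 + 0) | (d.0 + 0\{a})) | —d→ t12
  t10 = 0\{a} | (d.0 | (0 + 0) | 0) | —d→ t12
  t11 = (b.0)\{a} | (0 | (0 + 0) | 0) | —b→ t12
  t12 = 0\{a} | (0 | (0 + 0) | 0) | ·
Partition-refinement fixed point:
  B0 = {s0}
  B1 = {s1}
  B2 = {s3, t3, t4}
  B3 = {s6, t6, t7}
  B4 = {s11, t11}
  B5 = {s12, t12}
  B6 = {s9, t10, t9}
  B7 = {s8, t8}
  B8 = {s2}
  B9 = {s5}
  B10 = {s10}
  B11 = {s7}
  B12 = {s4}
  B13 = {t0}
  B14 = {t1}
  B15 = {t2}
  B16 = {t5}
s0 ∈ B0, t0 ∈ B13 → different blocks

not bisimilar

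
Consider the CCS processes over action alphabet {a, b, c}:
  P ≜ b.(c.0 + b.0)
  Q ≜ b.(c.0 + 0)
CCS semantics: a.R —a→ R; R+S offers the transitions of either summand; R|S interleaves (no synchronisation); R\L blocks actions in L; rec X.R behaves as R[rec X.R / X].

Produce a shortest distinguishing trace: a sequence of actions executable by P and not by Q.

bb

P's transition system — 3 states:
  p0 = b.(c.0 + b.0) | ··b··> p1
  p1 = c.0 + b.0 | ··b··> p2, ··c··> p2
  p2 = 0 | ∅
Q's transition system — 3 states:
  q0 = b.(c.0 + 0) | ··b··> q1
  q1 = c.0 + 0 | ··c··> q2
  q2 = 0 | ∅
Run σ = ⟨bb⟩ on P: start {p0}
  after b @ step 1: {p1}
  after b @ step 2: {p2}
  — P admits the full trace.
Run σ = ⟨bb⟩ on Q: start {q0}
  after b @ step 1: {q1}
  after b @ step 2: ∅  — Q cannot continue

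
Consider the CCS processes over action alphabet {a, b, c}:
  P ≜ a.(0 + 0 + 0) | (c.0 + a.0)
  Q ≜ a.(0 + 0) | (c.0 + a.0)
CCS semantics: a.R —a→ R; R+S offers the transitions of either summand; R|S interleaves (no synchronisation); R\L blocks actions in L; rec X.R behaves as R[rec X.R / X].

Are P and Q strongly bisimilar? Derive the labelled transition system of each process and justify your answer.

P ~ Q

Reachable graph of P (4 states):
  u0 = a.(0 + 0 + 0) | (c.0 + a.0) :: -a-> u1, -a-> u2, -c-> u2
  u1 = (0 + 0 + 0) | (c.0 + a.0) :: -a-> u3, -c-> u3
  u2 = a.(0 + 0 + 0) | 0 :: -a-> u3
  u3 = (0 + 0 + 0) | 0 :: ∅
Reachable graph of Q (4 states):
  v0 = a.(0 + 0) | (c.0 + a.0) :: -a-> v1, -a-> v2, -c-> v2
  v1 = (0 + 0) | (c.0 + a.0) :: -a-> v3, -c-> v3
  v2 = a.(0 + 0) | 0 :: -a-> v3
  v3 = (0 + 0) | 0 :: ∅
Coarsest stable partition (strong bisimilarity classes):
  B0 = {u0, v0}
  B1 = {u2, v2}
  B2 = {u3, v3}
  B3 = {u1, v1}
u0 ∈ B0, v0 ∈ B0 → same block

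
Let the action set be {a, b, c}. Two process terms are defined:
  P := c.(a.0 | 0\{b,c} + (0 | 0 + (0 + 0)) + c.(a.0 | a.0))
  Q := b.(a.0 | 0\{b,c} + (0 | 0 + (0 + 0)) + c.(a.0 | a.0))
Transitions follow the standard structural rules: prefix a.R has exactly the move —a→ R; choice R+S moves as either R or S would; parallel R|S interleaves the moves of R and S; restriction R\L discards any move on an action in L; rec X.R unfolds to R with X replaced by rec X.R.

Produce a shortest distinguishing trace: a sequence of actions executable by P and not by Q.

c

Reachable graph of P (7 states):
  s0 = c.(a.0 | 0\{b,c} + (0 | 0 + (0 + 0)) + c.(a.0 | a.0)) | ··c··> s1
  s1 = a.0 | 0\{b,c} + (0 | 0 + (0 + 0)) + c.(a.0 | a.0) | ··a··> s2, ··c··> s3
  s2 = 0 | 0\{b,c} | stopped
  s3 = a.0 | a.0 | ··a··> s4, ··a··> s5
  s4 = 0 | a.0 | ··a··> s6
  s5 = a.0 | 0 | ··a··> s6
  s6 = 0 | 0 | stopped
Reachable graph of Q (7 states):
  t0 = b.(a.0 | 0\{b,c} + (0 | 0 + (0 + 0)) + c.(a.0 | a.0)) | ··b··> t1
  t1 = a.0 | 0\{b,c} + (0 | 0 + (0 + 0)) + c.(a.0 | a.0) | ··a··> t2, ··c··> t3
  t2 = 0 | 0\{b,c} | stopped
  t3 = a.0 | a.0 | ··a··> t4, ··a··> t5
  t4 = 0 | a.0 | ··a··> t6
  t5 = a.0 | 0 | ··a··> t6
  t6 = 0 | 0 | stopped
Trace ⟨c⟩ through P, begin at {s0}:
  [1] c ⇒ {s1}
  P completes σ.
Trace ⟨c⟩ through Q, begin at {t0}:
  [1] c ⇒ ∅  — Q cannot continue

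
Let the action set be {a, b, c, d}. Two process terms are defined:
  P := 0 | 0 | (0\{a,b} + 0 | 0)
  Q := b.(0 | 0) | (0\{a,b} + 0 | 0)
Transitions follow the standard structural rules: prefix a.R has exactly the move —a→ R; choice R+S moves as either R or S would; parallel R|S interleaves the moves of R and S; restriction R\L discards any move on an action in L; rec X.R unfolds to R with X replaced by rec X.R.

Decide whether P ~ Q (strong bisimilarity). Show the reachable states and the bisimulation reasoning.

NO

LTS(P): 1 reachable states
  u0 = 0 | 0 | (0\{a,b} + 0 | 0) ⊢ (no moves)
LTS(Q): 2 reachable states
  v0 = b.(0 | 0) | (0\{a,b} + 0 | 0) ⊢ ··b··> v1
  v1 = 0 | 0 | (0\{a,b} + 0 | 0) ⊢ (no moves)
Partition-refinement fixed point:
  B0 = {u0, v1}
  B1 = {v0}
u0 ∈ B0, v0 ∈ B1 → different blocks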